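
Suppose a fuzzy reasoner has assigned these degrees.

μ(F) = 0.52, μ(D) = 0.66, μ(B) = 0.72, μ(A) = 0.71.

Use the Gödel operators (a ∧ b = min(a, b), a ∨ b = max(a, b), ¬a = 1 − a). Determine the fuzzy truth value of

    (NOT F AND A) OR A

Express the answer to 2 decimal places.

NOT F = 1 − 0.52 = 0.48
NOT F AND A = min(a, b) on (0.48, 0.71) = 0.48
(NOT F AND A) OR A = max(a, b) on (0.48, 0.71) = 0.71

0.71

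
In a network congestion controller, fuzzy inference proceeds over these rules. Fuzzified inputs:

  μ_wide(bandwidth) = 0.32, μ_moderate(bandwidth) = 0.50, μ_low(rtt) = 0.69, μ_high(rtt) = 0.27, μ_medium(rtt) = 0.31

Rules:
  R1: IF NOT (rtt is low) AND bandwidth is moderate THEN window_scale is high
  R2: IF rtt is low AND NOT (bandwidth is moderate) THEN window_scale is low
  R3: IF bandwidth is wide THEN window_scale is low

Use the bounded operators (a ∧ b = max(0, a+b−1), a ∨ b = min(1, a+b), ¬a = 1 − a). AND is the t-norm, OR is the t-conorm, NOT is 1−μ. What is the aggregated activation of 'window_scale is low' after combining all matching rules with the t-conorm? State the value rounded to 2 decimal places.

R1: ¬low=1−0.69=0.31, moderate=0.50; AND[max(0, a+b−1)] → w = 0.00
R2: low=0.69, ¬moderate=1−0.50=0.50; AND[max(0, a+b−1)] → w = 0.19
R3: wide=0.32 → w = 0.32
Rules with consequent 'low': {R2, R3} → strengths 0.19, 0.32
Aggregate via t-conorm [min(1, a+b)]: 0.51

0.51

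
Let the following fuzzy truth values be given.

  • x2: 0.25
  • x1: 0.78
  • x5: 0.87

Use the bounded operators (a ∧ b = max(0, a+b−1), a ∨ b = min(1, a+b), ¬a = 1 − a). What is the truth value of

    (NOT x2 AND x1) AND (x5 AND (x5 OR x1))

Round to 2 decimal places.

NOT x2 = 1 − 0.25 = 0.75
NOT x2 AND x1 = max(0, a+b−1) on (0.75, 0.78) = 0.53
x5 OR x1 = min(1, a+b) on (0.87, 0.78) = 1.00
x5 AND (x5 OR x1) = max(0, a+b−1) on (0.87, 1.00) = 0.87
(NOT x2 AND x1) AND (x5 AND (x5 OR x1)) = max(0, a+b−1) on (0.53, 0.87) = 0.40

0.40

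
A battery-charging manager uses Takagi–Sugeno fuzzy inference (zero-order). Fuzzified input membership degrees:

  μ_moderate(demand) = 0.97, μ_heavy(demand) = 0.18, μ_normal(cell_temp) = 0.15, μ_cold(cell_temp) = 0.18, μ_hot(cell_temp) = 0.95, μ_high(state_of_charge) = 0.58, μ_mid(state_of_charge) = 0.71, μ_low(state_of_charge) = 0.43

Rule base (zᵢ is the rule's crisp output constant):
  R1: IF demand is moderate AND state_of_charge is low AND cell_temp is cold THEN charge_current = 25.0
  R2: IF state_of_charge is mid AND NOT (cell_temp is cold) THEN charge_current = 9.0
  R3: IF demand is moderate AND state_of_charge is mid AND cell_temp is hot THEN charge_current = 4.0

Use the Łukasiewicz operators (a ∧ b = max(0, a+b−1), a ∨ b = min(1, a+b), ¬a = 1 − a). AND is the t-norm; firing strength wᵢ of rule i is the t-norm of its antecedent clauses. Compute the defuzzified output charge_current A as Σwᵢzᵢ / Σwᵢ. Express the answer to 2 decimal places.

6.28

R1 (z=25.0): moderate=0.97, low=0.43, cold=0.18; AND[max(0, a+b−1)] → w = 0.00
R2 (z=9.0): mid=0.71, ¬cold=1−0.18=0.82; AND[max(0, a+b−1)] → w = 0.53
R3 (z=4.0): moderate=0.97, mid=0.71, hot=0.95; AND[max(0, a+b−1)] → w = 0.63
Weighted average = (0.00·25.0 + 0.53·9.0 + 0.63·4.0) / (0.00 + 0.53 + 0.63)
  = 7.2900 / 1.1600 = 6.28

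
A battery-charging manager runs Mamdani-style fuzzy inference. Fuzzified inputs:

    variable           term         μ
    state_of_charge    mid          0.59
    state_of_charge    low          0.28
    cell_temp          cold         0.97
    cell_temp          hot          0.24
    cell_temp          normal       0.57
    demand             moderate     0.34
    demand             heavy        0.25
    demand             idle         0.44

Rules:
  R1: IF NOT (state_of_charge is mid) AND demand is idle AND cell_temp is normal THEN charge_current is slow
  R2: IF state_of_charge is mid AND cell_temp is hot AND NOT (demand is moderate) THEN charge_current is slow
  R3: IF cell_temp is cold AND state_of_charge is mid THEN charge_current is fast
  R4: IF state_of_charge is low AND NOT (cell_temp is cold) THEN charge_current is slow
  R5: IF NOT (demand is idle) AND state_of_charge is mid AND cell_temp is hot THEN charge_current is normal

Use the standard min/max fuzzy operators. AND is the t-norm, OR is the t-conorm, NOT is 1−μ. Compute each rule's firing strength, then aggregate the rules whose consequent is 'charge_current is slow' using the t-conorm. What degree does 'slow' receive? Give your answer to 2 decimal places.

0.41

R1: ¬mid=1−0.59=0.41, idle=0.44, normal=0.57; AND[min(a, b)] → w = 0.41
R2: mid=0.59, hot=0.24, ¬moderate=1−0.34=0.66; AND[min(a, b)] → w = 0.24
R3: cold=0.97, mid=0.59; AND[min(a, b)] → w = 0.59
R4: low=0.28, ¬cold=1−0.97=0.03; AND[min(a, b)] → w = 0.03
R5: ¬idle=1−0.44=0.56, mid=0.59, hot=0.24; AND[min(a, b)] → w = 0.24
Rules with consequent 'slow': {R1, R2, R4} → strengths 0.41, 0.24, 0.03
Aggregate via t-conorm [max(a, b)]: 0.41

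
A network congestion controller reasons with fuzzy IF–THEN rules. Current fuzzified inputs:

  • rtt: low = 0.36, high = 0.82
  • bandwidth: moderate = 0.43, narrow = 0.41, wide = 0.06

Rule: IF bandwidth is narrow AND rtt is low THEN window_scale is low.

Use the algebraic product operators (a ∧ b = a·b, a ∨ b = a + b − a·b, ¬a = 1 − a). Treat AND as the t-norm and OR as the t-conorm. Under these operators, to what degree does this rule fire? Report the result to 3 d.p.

0.148

firing strength: narrow=0.41, low=0.36; AND[a·b] → w = 0.1476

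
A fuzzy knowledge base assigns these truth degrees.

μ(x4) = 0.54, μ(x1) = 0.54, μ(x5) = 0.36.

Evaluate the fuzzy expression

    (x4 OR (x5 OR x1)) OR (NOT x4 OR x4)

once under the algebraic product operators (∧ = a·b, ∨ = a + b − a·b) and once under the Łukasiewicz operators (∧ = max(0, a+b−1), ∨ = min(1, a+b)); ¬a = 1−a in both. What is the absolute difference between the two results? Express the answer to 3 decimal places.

Under algebraic product:
  x5 OR x1 = a + b − a·b on (0.3600, 0.5400) = 0.7056
  x4 OR (x5 OR x1) = a + b − a·b on (0.5400, 0.7056) = 0.8646
  NOT x4 = 1 − 0.5400 = 0.4600
  NOT x4 OR x4 = a + b − a·b on (0.4600, 0.5400) = 0.7516
  (x4 OR (x5 OR x1)) OR (NOT x4 OR x4) = a + b − a·b on (0.8646, 0.7516) = 0.9664
  → value = 0.9664
Under Łukasiewicz:
  x5 OR x1 = min(1, a+b) on (0.36, 0.54) = 0.90
  x4 OR (x5 OR x1) = min(1, a+b) on (0.54, 0.90) = 1.00
  NOT x4 = 1 − 0.54 = 0.46
  NOT x4 OR x4 = min(1, a+b) on (0.46, 0.54) = 1.00
  (x4 OR (x5 OR x1)) OR (NOT x4 OR x4) = min(1, a+b) on (1.00, 1.00) = 1.00
  → value = 1.0000
|0.9664 − 1.0000| = 0.034

0.034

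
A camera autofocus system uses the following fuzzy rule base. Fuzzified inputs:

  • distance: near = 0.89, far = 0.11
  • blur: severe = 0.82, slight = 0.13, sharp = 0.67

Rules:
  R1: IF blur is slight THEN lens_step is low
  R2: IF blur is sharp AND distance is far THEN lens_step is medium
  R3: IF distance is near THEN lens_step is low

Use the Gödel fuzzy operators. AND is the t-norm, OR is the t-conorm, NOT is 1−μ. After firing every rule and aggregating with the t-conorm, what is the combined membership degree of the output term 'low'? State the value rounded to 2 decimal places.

0.89

R1: slight=0.13 → w = 0.13
R2: sharp=0.67, far=0.11; AND[min(a, b)] → w = 0.11
R3: near=0.89 → w = 0.89
Rules with consequent 'low': {R1, R3} → strengths 0.13, 0.89
Aggregate via t-conorm [max(a, b)]: 0.89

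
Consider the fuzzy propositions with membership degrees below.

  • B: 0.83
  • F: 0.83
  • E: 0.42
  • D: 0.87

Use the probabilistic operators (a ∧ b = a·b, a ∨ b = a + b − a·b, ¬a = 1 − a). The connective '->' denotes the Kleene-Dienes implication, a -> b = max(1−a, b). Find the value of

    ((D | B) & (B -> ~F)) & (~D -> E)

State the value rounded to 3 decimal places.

D | B = a + b − a·b on (0.8700, 0.8300) = 0.9779
~F = 1 − 0.8300 = 0.1700
B -> ~F  [Kleene-Dienes: max(1−a, b)] with a=0.8300, b=0.1700 → 0.1700
(D | B) & (B -> ~F) = a·b on (0.9779, 0.1700) = 0.1662
~D = 1 − 0.8700 = 0.1300
~D -> E  [Kleene-Dienes: max(1−a, b)] with a=0.1300, b=0.4200 → 0.8700
((D | B) & (B -> ~F)) & (~D -> E) = a·b on (0.1662, 0.8700) = 0.1446

0.145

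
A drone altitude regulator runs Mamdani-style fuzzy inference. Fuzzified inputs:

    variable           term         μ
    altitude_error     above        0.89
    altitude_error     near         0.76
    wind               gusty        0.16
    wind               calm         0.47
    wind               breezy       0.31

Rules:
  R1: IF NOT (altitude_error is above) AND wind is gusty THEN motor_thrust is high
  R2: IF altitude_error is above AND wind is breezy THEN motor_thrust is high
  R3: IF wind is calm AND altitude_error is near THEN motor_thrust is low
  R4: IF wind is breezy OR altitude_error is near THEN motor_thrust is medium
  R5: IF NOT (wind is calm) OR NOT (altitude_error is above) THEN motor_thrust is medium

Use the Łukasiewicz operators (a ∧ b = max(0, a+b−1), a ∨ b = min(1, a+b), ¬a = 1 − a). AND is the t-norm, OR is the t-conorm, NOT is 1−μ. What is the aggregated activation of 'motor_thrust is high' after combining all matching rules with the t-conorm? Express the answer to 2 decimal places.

0.20

R1: ¬above=1−0.89=0.11, gusty=0.16; AND[max(0, a+b−1)] → w = 0.00
R2: above=0.89, breezy=0.31; AND[max(0, a+b−1)] → w = 0.20
R3: calm=0.47, near=0.76; AND[max(0, a+b−1)] → w = 0.23
R4: breezy=0.31, near=0.76; OR[min(1, a+b)] → w = 1.00
R5: ¬calm=1−0.47=0.53, ¬above=1−0.89=0.11; OR[min(1, a+b)] → w = 0.64
Rules with consequent 'high': {R1, R2} → strengths 0.00, 0.20
Aggregate via t-conorm [min(1, a+b)]: 0.20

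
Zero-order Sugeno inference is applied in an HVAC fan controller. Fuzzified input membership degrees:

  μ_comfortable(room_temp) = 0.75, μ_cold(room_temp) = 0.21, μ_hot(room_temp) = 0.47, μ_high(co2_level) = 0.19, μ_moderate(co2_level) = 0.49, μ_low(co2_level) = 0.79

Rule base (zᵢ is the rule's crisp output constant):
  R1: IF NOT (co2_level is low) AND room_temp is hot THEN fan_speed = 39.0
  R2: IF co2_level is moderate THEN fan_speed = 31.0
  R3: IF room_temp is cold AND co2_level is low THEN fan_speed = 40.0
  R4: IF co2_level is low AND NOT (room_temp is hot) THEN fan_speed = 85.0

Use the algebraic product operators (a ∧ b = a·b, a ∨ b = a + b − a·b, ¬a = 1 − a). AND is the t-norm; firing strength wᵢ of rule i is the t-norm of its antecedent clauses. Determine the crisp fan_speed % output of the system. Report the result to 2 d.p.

R1 (z=39.0): ¬low=1−0.79=0.21, hot=0.47; AND[a·b] → w = 0.0987
R2 (z=31.0): moderate=0.49 → w = 0.4900
R3 (z=40.0): cold=0.21, low=0.79; AND[a·b] → w = 0.1659
R4 (z=85.0): low=0.79, ¬hot=1−0.47=0.53; AND[a·b] → w = 0.4187
Weighted average = (0.0987·39.0 + 0.4900·31.0 + 0.1659·40.0 + 0.4187·85.0) / (0.0987 + 0.4900 + 0.1659 + 0.4187)
  = 61.2648 / 1.1733 = 52.22

52.22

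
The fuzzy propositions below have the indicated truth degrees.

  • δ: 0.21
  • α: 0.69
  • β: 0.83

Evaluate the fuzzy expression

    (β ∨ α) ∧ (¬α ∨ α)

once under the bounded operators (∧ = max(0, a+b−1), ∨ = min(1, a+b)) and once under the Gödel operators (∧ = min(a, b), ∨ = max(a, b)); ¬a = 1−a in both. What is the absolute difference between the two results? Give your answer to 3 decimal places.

Under bounded:
  β ∨ α = min(1, a+b) on (0.83, 0.69) = 1.00
  ¬α = 1 − 0.69 = 0.31
  ¬α ∨ α = min(1, a+b) on (0.31, 0.69) = 1.00
  (β ∨ α) ∧ (¬α ∨ α) = max(0, a+b−1) on (1.00, 1.00) = 1.00
  → value = 1.0000
Under Gödel:
  β ∨ α = max(a, b) on (0.83, 0.69) = 0.83
  ¬α = 1 − 0.69 = 0.31
  ¬α ∨ α = max(a, b) on (0.31, 0.69) = 0.69
  (β ∨ α) ∧ (¬α ∨ α) = min(a, b) on (0.83, 0.69) = 0.69
  → value = 0.6900
|1.0000 − 0.6900| = 0.310

0.310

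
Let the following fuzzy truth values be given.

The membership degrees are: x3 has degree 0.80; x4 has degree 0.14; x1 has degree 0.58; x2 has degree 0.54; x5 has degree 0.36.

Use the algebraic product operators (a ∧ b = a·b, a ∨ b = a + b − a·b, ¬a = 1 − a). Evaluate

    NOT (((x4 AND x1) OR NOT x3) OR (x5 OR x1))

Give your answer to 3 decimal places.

x4 AND x1 = a·b on (0.1400, 0.5800) = 0.0812
NOT x3 = 1 − 0.8000 = 0.2000
(x4 AND x1) OR NOT x3 = a + b − a·b on (0.0812, 0.2000) = 0.2650
x5 OR x1 = a + b − a·b on (0.3600, 0.5800) = 0.7312
((x4 AND x1) OR NOT x3) OR (x5 OR x1) = a + b − a·b on (0.2650, 0.7312) = 0.8024
NOT (((x4 AND x1) OR NOT x3) OR (x5 OR x1)) = 1 − 0.8024 = 0.1976

0.198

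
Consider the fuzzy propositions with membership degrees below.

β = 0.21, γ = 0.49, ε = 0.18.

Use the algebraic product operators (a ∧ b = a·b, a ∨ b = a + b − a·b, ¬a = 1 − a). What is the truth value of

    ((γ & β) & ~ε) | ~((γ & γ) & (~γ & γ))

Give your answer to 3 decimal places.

0.945

γ & β = a·b on (0.4900, 0.2100) = 0.1029
~ε = 1 − 0.1800 = 0.8200
(γ & β) & ~ε = a·b on (0.1029, 0.8200) = 0.0844
γ & γ = a·b on (0.4900, 0.4900) = 0.2401
~γ = 1 − 0.4900 = 0.5100
~γ & γ = a·b on (0.5100, 0.4900) = 0.2499
(γ & γ) & (~γ & γ) = a·b on (0.2401, 0.2499) = 0.0600
~((γ & γ) & (~γ & γ)) = 1 − 0.0600 = 0.9400
((γ & β) & ~ε) | ~((γ & γ) & (~γ & γ)) = a + b − a·b on (0.0844, 0.9400) = 0.9451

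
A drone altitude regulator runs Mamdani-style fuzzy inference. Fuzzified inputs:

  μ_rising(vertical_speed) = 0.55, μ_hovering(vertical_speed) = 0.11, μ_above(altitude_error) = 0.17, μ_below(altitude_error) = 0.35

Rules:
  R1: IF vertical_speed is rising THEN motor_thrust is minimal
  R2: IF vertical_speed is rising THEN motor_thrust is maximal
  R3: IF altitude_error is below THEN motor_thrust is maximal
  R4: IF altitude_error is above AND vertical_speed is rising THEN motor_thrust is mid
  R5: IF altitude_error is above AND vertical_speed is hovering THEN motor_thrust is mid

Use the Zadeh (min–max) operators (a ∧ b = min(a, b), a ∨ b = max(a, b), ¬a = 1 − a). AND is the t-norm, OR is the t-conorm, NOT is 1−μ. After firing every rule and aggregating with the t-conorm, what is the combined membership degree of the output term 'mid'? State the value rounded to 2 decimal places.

R1: rising=0.55 → w = 0.55
R2: rising=0.55 → w = 0.55
R3: below=0.35 → w = 0.35
R4: above=0.17, rising=0.55; AND[min(a, b)] → w = 0.17
R5: above=0.17, hovering=0.11; AND[min(a, b)] → w = 0.11
Rules with consequent 'mid': {R4, R5} → strengths 0.17, 0.11
Aggregate via t-conorm [max(a, b)]: 0.17

0.17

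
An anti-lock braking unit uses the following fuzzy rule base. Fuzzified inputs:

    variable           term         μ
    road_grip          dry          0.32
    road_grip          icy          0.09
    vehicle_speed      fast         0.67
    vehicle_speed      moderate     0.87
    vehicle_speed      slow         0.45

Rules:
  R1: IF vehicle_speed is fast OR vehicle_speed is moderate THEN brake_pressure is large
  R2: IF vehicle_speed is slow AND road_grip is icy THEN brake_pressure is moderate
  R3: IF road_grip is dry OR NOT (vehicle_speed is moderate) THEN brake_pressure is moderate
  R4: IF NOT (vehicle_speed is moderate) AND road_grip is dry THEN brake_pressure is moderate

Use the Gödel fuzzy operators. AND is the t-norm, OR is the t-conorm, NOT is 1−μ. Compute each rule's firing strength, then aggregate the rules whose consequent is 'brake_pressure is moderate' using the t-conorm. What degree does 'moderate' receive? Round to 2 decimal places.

0.32

R1: fast=0.67, moderate=0.87; OR[max(a, b)] → w = 0.87
R2: slow=0.45, icy=0.09; AND[min(a, b)] → w = 0.09
R3: dry=0.32, ¬moderate=1−0.87=0.13; OR[max(a, b)] → w = 0.32
R4: ¬moderate=1−0.87=0.13, dry=0.32; AND[min(a, b)] → w = 0.13
Rules with consequent 'moderate': {R2, R3, R4} → strengths 0.09, 0.32, 0.13
Aggregate via t-conorm [max(a, b)]: 0.32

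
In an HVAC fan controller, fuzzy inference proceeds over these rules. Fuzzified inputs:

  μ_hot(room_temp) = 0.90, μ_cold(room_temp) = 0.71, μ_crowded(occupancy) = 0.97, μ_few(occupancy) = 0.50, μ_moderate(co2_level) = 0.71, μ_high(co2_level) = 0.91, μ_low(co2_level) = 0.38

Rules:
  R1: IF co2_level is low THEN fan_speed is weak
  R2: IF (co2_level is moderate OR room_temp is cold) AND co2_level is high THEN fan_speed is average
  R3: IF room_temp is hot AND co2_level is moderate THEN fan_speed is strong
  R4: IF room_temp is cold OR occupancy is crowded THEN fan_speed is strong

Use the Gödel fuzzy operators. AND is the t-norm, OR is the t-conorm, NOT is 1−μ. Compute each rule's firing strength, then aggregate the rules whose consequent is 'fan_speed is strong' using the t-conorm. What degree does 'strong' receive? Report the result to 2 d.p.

0.97

R1: low=0.38 → w = 0.38
R2: (moderate=0.71 OR cold=0.71) = 0.71; AND[min(a, b)] with high=0.91 → w = 0.71
R3: hot=0.90, moderate=0.71; AND[min(a, b)] → w = 0.71
R4: cold=0.71, crowded=0.97; OR[max(a, b)] → w = 0.97
Rules with consequent 'strong': {R3, R4} → strengths 0.71, 0.97
Aggregate via t-conorm [max(a, b)]: 0.97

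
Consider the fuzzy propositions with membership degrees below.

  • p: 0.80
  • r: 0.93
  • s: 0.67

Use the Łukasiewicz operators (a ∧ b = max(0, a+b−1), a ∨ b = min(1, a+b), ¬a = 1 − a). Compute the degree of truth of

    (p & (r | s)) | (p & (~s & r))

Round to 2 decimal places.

r | s = min(1, a+b) on (0.93, 0.67) = 1.00
p & (r | s) = max(0, a+b−1) on (0.80, 1.00) = 0.80
~s = 1 − 0.67 = 0.33
~s & r = max(0, a+b−1) on (0.33, 0.93) = 0.26
p & (~s & r) = max(0, a+b−1) on (0.80, 0.26) = 0.06
(p & (r | s)) | (p & (~s & r)) = min(1, a+b) on (0.80, 0.06) = 0.86

0.86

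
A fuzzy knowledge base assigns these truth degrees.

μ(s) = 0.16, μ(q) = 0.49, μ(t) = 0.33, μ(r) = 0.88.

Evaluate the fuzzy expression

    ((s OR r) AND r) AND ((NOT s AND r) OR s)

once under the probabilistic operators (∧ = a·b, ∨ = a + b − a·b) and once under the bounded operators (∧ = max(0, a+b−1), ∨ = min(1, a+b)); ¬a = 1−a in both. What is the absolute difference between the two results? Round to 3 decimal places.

Under probabilistic:
  s OR r = a + b − a·b on (0.1600, 0.8800) = 0.8992
  (s OR r) AND r = a·b on (0.8992, 0.8800) = 0.7913
  NOT s = 1 − 0.1600 = 0.8400
  NOT s AND r = a·b on (0.8400, 0.8800) = 0.7392
  (NOT s AND r) OR s = a + b − a·b on (0.7392, 0.1600) = 0.7809
  ((s OR r) AND r) AND ((NOT s AND r) OR s) = a·b on (0.7913, 0.7809) = 0.6179
  → value = 0.6179
Under bounded:
  s OR r = min(1, a+b) on (0.16, 0.88) = 1.00
  (s OR r) AND r = max(0, a+b−1) on (1.00, 0.88) = 0.88
  NOT s = 1 − 0.16 = 0.84
  NOT s AND r = max(0, a+b−1) on (0.84, 0.88) = 0.72
  (NOT s AND r) OR s = min(1, a+b) on (0.72, 0.16) = 0.88
  ((s OR r) AND r) AND ((NOT s AND r) OR s) = max(0, a+b−1) on (0.88, 0.88) = 0.76
  → value = 0.7600
|0.6179 − 0.7600| = 0.142

0.142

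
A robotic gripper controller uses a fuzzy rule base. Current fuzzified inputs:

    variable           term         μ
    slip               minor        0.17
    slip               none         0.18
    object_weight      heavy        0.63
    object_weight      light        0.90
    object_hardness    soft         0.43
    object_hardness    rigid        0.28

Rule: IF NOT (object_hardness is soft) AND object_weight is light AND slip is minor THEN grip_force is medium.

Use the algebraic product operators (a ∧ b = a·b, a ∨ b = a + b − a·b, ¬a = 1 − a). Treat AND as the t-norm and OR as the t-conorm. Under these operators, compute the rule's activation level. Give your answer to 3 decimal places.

0.087

firing strength: ¬soft=1−0.43=0.57, light=0.90, minor=0.17; AND[a·b] → w = 0.0872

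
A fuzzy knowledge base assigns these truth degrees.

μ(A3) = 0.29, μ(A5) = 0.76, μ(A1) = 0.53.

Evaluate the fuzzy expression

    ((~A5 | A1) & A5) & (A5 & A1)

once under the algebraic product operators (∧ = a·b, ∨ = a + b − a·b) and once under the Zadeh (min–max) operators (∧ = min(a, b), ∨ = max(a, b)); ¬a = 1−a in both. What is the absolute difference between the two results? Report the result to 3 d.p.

Under algebraic product:
  ~A5 = 1 − 0.7600 = 0.2400
  ~A5 | A1 = a + b − a·b on (0.2400, 0.5300) = 0.6428
  (~A5 | A1) & A5 = a·b on (0.6428, 0.7600) = 0.4885
  A5 & A1 = a·b on (0.7600, 0.5300) = 0.4028
  ((~A5 | A1) & A5) & (A5 & A1) = a·b on (0.4885, 0.4028) = 0.1968
  → value = 0.1968
Under Zadeh (min–max):
  ~A5 = 1 − 0.76 = 0.24
  ~A5 | A1 = max(a, b) on (0.24, 0.53) = 0.53
  (~A5 | A1) & A5 = min(a, b) on (0.53, 0.76) = 0.53
  A5 & A1 = min(a, b) on (0.76, 0.53) = 0.53
  ((~A5 | A1) & A5) & (A5 & A1) = min(a, b) on (0.53, 0.53) = 0.53
  → value = 0.5300
|0.1968 − 0.5300| = 0.333

0.333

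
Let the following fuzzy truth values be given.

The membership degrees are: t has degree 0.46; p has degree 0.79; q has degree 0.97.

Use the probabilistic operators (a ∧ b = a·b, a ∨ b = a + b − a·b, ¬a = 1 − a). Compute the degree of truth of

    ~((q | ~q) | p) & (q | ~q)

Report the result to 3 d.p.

~q = 1 − 0.9700 = 0.0300
q | ~q = a + b − a·b on (0.9700, 0.0300) = 0.9709
(q | ~q) | p = a + b − a·b on (0.9709, 0.7900) = 0.9939
~((q | ~q) | p) = 1 − 0.9939 = 0.0061
~q = 1 − 0.9700 = 0.0300
q | ~q = a + b − a·b on (0.9700, 0.0300) = 0.9709
~((q | ~q) | p) & (q | ~q) = a·b on (0.0061, 0.9709) = 0.0059

0.006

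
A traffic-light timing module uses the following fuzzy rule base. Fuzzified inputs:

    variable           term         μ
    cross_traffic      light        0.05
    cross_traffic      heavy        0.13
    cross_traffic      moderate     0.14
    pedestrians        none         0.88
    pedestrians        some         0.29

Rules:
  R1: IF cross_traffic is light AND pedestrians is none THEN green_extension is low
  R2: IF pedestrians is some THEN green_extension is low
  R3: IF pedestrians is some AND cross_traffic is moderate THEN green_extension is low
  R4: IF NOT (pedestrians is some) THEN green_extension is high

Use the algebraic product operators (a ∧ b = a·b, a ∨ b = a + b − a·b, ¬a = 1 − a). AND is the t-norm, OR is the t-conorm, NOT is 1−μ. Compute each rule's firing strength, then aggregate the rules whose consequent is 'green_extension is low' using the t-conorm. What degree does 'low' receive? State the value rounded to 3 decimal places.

R1: light=0.05, none=0.88; AND[a·b] → w = 0.0440
R2: some=0.29 → w = 0.2900
R3: some=0.29, moderate=0.14; AND[a·b] → w = 0.0406
R4: ¬some=1−0.29=0.71 → w = 0.7100
Rules with consequent 'low': {R1, R2, R3} → strengths 0.0440, 0.2900, 0.0406
Aggregate via t-conorm [a + b − a·b]: 0.3488

0.349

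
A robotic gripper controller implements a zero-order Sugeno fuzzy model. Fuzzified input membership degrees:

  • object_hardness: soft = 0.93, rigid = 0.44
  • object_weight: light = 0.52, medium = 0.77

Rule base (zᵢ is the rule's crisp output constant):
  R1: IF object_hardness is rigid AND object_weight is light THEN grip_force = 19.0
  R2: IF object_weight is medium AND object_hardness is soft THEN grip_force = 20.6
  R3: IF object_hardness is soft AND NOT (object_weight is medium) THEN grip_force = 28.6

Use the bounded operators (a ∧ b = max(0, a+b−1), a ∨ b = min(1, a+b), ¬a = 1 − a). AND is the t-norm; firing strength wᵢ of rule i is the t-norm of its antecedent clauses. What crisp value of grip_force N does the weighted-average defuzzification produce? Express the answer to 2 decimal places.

22.09

R1 (z=19.0): rigid=0.44, light=0.52; AND[max(0, a+b−1)] → w = 0.00
R2 (z=20.6): medium=0.77, soft=0.93; AND[max(0, a+b−1)] → w = 0.70
R3 (z=28.6): soft=0.93, ¬medium=1−0.77=0.23; AND[max(0, a+b−1)] → w = 0.16
Weighted average = (0.00·19.0 + 0.70·20.6 + 0.16·28.6) / (0.00 + 0.70 + 0.16)
  = 18.9960 / 0.8600 = 22.09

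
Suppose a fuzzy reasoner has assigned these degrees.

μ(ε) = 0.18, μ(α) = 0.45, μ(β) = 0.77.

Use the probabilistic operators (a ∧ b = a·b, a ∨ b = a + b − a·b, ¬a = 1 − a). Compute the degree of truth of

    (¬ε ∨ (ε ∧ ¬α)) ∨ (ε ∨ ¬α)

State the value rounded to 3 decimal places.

¬ε = 1 − 0.1800 = 0.8200
¬α = 1 − 0.4500 = 0.5500
ε ∧ ¬α = a·b on (0.1800, 0.5500) = 0.0990
¬ε ∨ (ε ∧ ¬α) = a + b − a·b on (0.8200, 0.0990) = 0.8378
¬α = 1 − 0.4500 = 0.5500
ε ∨ ¬α = a + b − a·b on (0.1800, 0.5500) = 0.6310
(¬ε ∨ (ε ∧ ¬α)) ∨ (ε ∨ ¬α) = a + b − a·b on (0.8378, 0.6310) = 0.9402

0.940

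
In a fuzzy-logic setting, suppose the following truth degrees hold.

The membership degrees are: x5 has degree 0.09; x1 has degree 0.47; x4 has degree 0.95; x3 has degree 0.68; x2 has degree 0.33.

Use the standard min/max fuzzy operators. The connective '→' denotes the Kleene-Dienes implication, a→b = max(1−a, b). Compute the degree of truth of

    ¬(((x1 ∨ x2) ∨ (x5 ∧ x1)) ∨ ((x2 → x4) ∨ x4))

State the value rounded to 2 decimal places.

0.05

x1 ∨ x2 = max(a, b) on (0.47, 0.33) = 0.47
x5 ∧ x1 = min(a, b) on (0.09, 0.47) = 0.09
(x1 ∨ x2) ∨ (x5 ∧ x1) = max(a, b) on (0.47, 0.09) = 0.47
x2 → x4  [Kleene-Dienes: max(1−a, b)] with a=0.33, b=0.95 → 0.95
(x2 → x4) ∨ x4 = max(a, b) on (0.95, 0.95) = 0.95
((x1 ∨ x2) ∨ (x5 ∧ x1)) ∨ ((x2 → x4) ∨ x4) = max(a, b) on (0.47, 0.95) = 0.95
¬(((x1 ∨ x2) ∨ (x5 ∧ x1)) ∨ ((x2 → x4) ∨ x4)) = 1 − 0.95 = 0.05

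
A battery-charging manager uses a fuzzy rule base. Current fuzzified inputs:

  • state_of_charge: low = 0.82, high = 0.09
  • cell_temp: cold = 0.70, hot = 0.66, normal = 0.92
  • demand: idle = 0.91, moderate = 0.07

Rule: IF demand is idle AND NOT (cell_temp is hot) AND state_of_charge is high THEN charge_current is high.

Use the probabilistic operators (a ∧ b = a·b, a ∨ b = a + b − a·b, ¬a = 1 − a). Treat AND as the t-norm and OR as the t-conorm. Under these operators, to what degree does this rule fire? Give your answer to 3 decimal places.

firing strength: idle=0.91, ¬hot=1−0.66=0.34, high=0.09; AND[a·b] → w = 0.0278

0.028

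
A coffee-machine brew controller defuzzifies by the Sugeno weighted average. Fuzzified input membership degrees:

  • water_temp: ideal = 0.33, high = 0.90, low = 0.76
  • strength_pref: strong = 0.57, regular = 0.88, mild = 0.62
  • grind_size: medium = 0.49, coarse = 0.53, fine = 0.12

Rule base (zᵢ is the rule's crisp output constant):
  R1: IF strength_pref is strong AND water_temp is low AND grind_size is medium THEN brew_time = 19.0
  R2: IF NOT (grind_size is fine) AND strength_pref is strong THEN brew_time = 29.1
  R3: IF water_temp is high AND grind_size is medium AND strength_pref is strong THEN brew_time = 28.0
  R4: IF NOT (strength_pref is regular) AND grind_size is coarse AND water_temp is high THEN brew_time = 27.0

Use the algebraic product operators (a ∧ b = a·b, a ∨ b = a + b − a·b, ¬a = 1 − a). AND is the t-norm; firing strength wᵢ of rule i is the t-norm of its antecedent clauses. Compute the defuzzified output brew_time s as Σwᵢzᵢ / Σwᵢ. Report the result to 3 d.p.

R1 (z=19.0): strong=0.57, low=0.76, medium=0.49; AND[a·b] → w = 0.2123
R2 (z=29.1): ¬fine=1−0.12=0.88, strong=0.57; AND[a·b] → w = 0.5016
R3 (z=28.0): high=0.90, medium=0.49, strong=0.57; AND[a·b] → w = 0.2514
R4 (z=27.0): ¬regular=1−0.88=0.12, coarse=0.53, high=0.90; AND[a·b] → w = 0.0572
Weighted average = (0.2123·19.0 + 0.5016·29.1 + 0.2514·28.0 + 0.0572·27.0) / (0.2123 + 0.5016 + 0.2514 + 0.0572)
  = 27.2135 / 1.0225 = 26.615

26.615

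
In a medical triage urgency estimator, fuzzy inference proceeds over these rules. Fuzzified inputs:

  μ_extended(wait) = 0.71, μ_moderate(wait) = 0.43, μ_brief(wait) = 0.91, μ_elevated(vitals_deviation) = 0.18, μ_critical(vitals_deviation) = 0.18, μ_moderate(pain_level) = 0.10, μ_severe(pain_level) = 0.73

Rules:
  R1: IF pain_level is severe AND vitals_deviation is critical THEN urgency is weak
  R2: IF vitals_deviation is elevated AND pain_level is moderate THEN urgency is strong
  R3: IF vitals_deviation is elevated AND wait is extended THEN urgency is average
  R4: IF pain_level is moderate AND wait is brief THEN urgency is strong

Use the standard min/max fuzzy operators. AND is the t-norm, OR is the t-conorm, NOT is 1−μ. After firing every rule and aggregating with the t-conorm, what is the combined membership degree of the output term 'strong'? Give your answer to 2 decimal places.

0.10

R1: severe=0.73, critical=0.18; AND[min(a, b)] → w = 0.18
R2: elevated=0.18, moderate=0.10; AND[min(a, b)] → w = 0.10
R3: elevated=0.18, extended=0.71; AND[min(a, b)] → w = 0.18
R4: moderate=0.10, brief=0.91; AND[min(a, b)] → w = 0.10
Rules with consequent 'strong': {R2, R4} → strengths 0.10, 0.10
Aggregate via t-conorm [max(a, b)]: 0.10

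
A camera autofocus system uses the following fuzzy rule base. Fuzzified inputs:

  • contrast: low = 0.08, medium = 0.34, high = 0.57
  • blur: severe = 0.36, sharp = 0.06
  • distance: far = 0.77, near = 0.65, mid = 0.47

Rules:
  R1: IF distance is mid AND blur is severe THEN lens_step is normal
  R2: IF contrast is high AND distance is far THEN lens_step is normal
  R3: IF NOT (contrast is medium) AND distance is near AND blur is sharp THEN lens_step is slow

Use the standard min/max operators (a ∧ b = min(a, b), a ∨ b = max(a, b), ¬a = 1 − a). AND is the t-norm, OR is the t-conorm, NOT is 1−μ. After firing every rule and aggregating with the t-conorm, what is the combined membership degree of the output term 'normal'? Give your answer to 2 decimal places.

R1: mid=0.47, severe=0.36; AND[min(a, b)] → w = 0.36
R2: high=0.57, far=0.77; AND[min(a, b)] → w = 0.57
R3: ¬medium=1−0.34=0.66, near=0.65, sharp=0.06; AND[min(a, b)] → w = 0.06
Rules with consequent 'normal': {R1, R2} → strengths 0.36, 0.57
Aggregate via t-conorm [max(a, b)]: 0.57

0.57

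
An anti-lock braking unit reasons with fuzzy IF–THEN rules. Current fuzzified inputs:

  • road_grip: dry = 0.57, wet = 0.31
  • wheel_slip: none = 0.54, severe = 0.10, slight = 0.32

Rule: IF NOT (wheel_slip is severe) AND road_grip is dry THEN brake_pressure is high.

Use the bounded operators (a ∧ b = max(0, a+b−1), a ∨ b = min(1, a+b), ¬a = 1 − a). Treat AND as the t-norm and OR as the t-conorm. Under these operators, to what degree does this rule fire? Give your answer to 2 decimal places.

firing strength: ¬severe=1−0.10=0.90, dry=0.57; AND[max(0, a+b−1)] → w = 0.47

0.47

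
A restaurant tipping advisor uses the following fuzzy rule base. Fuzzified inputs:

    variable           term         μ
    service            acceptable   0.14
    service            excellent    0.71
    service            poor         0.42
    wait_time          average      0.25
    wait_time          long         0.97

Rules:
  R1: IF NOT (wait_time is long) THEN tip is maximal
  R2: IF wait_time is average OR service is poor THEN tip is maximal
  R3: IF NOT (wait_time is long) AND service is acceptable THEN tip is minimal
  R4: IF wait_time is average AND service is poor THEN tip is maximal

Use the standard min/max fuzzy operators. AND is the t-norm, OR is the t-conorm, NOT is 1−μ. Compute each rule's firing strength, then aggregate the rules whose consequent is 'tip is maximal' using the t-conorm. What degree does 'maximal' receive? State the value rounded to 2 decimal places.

0.42

R1: ¬long=1−0.97=0.03 → w = 0.03
R2: average=0.25, poor=0.42; OR[max(a, b)] → w = 0.42
R3: ¬long=1−0.97=0.03, acceptable=0.14; AND[min(a, b)] → w = 0.03
R4: average=0.25, poor=0.42; AND[min(a, b)] → w = 0.25
Rules with consequent 'maximal': {R1, R2, R4} → strengths 0.03, 0.42, 0.25
Aggregate via t-conorm [max(a, b)]: 0.42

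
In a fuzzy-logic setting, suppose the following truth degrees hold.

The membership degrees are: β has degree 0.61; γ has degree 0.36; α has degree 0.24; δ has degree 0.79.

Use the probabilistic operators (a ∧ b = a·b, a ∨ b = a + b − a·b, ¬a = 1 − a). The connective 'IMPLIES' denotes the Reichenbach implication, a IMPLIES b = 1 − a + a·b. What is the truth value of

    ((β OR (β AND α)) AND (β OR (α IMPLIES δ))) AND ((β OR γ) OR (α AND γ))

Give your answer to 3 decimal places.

0.505

β AND α = a·b on (0.6100, 0.2400) = 0.1464
β OR (β AND α) = a + b − a·b on (0.6100, 0.1464) = 0.6671
α IMPLIES δ  [Reichenbach: 1 − a + a·b] with a=0.2400, b=0.7900 → 0.9496
β OR (α IMPLIES δ) = a + b − a·b on (0.6100, 0.9496) = 0.9803
(β OR (β AND α)) AND (β OR (α IMPLIES δ)) = a·b on (0.6671, 0.9803) = 0.6540
β OR γ = a + b − a·b on (0.6100, 0.3600) = 0.7504
α AND γ = a·b on (0.2400, 0.3600) = 0.0864
(β OR γ) OR (α AND γ) = a + b − a·b on (0.7504, 0.0864) = 0.7720
((β OR (β AND α)) AND (β OR (α IMPLIES δ))) AND ((β OR γ) OR (α AND γ)) = a·b on (0.6540, 0.7720) = 0.5049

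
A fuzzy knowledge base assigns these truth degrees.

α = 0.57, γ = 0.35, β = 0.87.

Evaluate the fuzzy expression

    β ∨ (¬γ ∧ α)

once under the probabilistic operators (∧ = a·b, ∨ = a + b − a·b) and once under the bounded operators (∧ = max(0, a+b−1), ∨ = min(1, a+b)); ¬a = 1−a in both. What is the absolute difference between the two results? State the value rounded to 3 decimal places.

Under probabilistic:
  ¬γ = 1 − 0.3500 = 0.6500
  ¬γ ∧ α = a·b on (0.6500, 0.5700) = 0.3705
  β ∨ (¬γ ∧ α) = a + b − a·b on (0.8700, 0.3705) = 0.9182
  → value = 0.9182
Under bounded:
  ¬γ = 1 − 0.35 = 0.65
  ¬γ ∧ α = max(0, a+b−1) on (0.65, 0.57) = 0.22
  β ∨ (¬γ ∧ α) = min(1, a+b) on (0.87, 0.22) = 1.00
  → value = 1.0000
|0.9182 − 1.0000| = 0.082

0.082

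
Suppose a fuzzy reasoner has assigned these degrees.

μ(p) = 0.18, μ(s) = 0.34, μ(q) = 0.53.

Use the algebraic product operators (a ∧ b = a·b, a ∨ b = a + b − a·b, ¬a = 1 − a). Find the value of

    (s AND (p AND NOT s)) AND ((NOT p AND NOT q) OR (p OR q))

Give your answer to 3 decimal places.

NOT s = 1 − 0.3400 = 0.6600
p AND NOT s = a·b on (0.1800, 0.6600) = 0.1188
s AND (p AND NOT s) = a·b on (0.3400, 0.1188) = 0.0404
NOT p = 1 − 0.1800 = 0.8200
NOT q = 1 − 0.5300 = 0.4700
NOT p AND NOT q = a·b on (0.8200, 0.4700) = 0.3854
p OR q = a + b − a·b on (0.1800, 0.5300) = 0.6146
(NOT p AND NOT q) OR (p OR q) = a + b − a·b on (0.3854, 0.6146) = 0.7631
(s AND (p AND NOT s)) AND ((NOT p AND NOT q) OR (p OR q)) = a·b on (0.0404, 0.7631) = 0.0308

0.031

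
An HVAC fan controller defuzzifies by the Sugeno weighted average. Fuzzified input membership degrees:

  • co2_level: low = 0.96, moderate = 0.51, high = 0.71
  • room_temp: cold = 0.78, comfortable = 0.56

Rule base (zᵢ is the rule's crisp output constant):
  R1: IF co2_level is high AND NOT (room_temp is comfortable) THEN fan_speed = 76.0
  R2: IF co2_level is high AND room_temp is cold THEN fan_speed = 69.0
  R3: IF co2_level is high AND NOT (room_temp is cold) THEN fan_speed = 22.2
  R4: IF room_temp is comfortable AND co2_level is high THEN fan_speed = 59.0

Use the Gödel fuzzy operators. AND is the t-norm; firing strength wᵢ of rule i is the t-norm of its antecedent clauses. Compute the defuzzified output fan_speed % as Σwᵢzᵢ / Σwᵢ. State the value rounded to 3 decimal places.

R1 (z=76.0): high=0.71, ¬comfortable=1−0.56=0.44; AND[min(a, b)] → w = 0.44
R2 (z=69.0): high=0.71, cold=0.78; AND[min(a, b)] → w = 0.71
R3 (z=22.2): high=0.71, ¬cold=1−0.78=0.22; AND[min(a, b)] → w = 0.22
R4 (z=59.0): comfortable=0.56, high=0.71; AND[min(a, b)] → w = 0.56
Weighted average = (0.44·76.0 + 0.71·69.0 + 0.22·22.2 + 0.56·59.0) / (0.44 + 0.71 + 0.22 + 0.56)
  = 120.3540 / 1.9300 = 62.360

62.360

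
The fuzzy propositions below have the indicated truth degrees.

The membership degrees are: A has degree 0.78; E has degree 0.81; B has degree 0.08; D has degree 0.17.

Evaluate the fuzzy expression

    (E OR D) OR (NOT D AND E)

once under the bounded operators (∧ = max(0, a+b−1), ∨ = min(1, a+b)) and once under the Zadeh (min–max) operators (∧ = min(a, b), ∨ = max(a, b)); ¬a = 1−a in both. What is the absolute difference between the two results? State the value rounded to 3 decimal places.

0.190

Under bounded:
  E OR D = min(1, a+b) on (0.81, 0.17) = 0.98
  NOT D = 1 − 0.17 = 0.83
  NOT D AND E = max(0, a+b−1) on (0.83, 0.81) = 0.64
  (E OR D) OR (NOT D AND E) = min(1, a+b) on (0.98, 0.64) = 1.00
  → value = 1.0000
Under Zadeh (min–max):
  E OR D = max(a, b) on (0.81, 0.17) = 0.81
  NOT D = 1 − 0.17 = 0.83
  NOT D AND E = min(a, b) on (0.83, 0.81) = 0.81
  (E OR D) OR (NOT D AND E) = max(a, b) on (0.81, 0.81) = 0.81
  → value = 0.8100
|1.0000 − 0.8100| = 0.190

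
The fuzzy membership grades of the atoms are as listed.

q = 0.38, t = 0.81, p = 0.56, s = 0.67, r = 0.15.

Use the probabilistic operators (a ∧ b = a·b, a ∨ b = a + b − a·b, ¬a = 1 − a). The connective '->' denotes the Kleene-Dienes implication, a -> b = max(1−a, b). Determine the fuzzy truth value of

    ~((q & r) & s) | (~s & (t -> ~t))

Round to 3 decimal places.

0.964

q & r = a·b on (0.3800, 0.1500) = 0.0570
(q & r) & s = a·b on (0.0570, 0.6700) = 0.0382
~((q & r) & s) = 1 − 0.0382 = 0.9618
~s = 1 − 0.6700 = 0.3300
~t = 1 − 0.8100 = 0.1900
t -> ~t  [Kleene-Dienes: max(1−a, b)] with a=0.8100, b=0.1900 → 0.1900
~s & (t -> ~t) = a·b on (0.3300, 0.1900) = 0.0627
~((q & r) & s) | (~s & (t -> ~t)) = a + b − a·b on (0.9618, 0.0627) = 0.9642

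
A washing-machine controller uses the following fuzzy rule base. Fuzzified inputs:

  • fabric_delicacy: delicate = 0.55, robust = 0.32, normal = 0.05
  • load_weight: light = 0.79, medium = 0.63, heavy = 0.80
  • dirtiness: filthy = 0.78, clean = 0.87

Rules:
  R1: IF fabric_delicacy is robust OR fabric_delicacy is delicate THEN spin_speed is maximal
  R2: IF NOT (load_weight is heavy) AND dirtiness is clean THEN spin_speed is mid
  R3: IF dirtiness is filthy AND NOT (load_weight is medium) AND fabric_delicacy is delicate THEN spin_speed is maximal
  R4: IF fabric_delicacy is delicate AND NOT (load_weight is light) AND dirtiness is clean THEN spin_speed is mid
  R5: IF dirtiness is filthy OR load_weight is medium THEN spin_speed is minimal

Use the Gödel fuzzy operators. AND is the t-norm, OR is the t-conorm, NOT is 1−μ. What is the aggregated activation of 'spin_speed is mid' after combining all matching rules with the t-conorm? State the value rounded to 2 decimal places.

R1: robust=0.32, delicate=0.55; OR[max(a, b)] → w = 0.55
R2: ¬heavy=1−0.80=0.20, clean=0.87; AND[min(a, b)] → w = 0.20
R3: filthy=0.78, ¬medium=1−0.63=0.37, delicate=0.55; AND[min(a, b)] → w = 0.37
R4: delicate=0.55, ¬light=1−0.79=0.21, clean=0.87; AND[min(a, b)] → w = 0.21
R5: filthy=0.78, medium=0.63; OR[max(a, b)] → w = 0.78
Rules with consequent 'mid': {R2, R4} → strengths 0.20, 0.21
Aggregate via t-conorm [max(a, b)]: 0.21

0.21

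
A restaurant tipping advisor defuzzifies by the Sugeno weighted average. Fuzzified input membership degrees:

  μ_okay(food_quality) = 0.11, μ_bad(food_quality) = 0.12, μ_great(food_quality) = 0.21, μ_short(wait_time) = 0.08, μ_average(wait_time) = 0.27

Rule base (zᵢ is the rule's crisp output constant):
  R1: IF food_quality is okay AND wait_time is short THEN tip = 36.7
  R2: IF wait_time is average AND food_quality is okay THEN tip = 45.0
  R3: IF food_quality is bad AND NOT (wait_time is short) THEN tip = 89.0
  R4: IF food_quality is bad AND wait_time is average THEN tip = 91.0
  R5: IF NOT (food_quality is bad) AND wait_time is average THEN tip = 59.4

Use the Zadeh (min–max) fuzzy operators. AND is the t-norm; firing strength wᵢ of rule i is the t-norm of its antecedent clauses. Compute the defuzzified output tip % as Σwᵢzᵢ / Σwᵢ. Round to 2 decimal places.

R1 (z=36.7): okay=0.11, short=0.08; AND[min(a, b)] → w = 0.08
R2 (z=45.0): average=0.27, okay=0.11; AND[min(a, b)] → w = 0.11
R3 (z=89.0): bad=0.12, ¬short=1−0.08=0.92; AND[min(a, b)] → w = 0.12
R4 (z=91.0): bad=0.12, average=0.27; AND[min(a, b)] → w = 0.12
R5 (z=59.4): ¬bad=1−0.12=0.88, average=0.27; AND[min(a, b)] → w = 0.27
Weighted average = (0.08·36.7 + 0.11·45.0 + 0.12·89.0 + 0.12·91.0 + 0.27·59.4) / (0.08 + 0.11 + 0.12 + 0.12 + 0.27)
  = 45.5240 / 0.7000 = 65.03

65.03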